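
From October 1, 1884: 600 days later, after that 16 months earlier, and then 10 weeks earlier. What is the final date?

November 15, 1884

Advancing 600 days from October 1, 1884:
October has 31 days, so 31 − 1 = 30 days remain after October 1, 1884; 600 − 30 = 570 left.
November 1884 has 30 days: 570 − 30 = 540 left.
December 1884 has 31 days: 540 − 31 = 509 left.
January 1885 has 31 days: 509 − 31 = 478 left.
February 1885 has 28 days (1885 is not a leap year): 478 − 28 = 450 left.
March 1885 has 31 days: 450 − 31 = 419 left.
April 1885 has 30 days: 419 − 30 = 389 left.
May 1885 has 31 days: 389 − 31 = 358 left.
June 1885 has 30 days: 358 − 30 = 328 left.
July 1885 has 31 days: 328 − 31 = 297 left.
August 1885 has 31 days: 297 − 31 = 266 left.
September 1885 has 30 days: 266 − 30 = 236 left.
October 1885 has 31 days: 236 − 31 = 205 left.
November 1885 has 30 days: 205 − 30 = 175 left.
December 1885 has 31 days: 175 − 31 = 144 left.
January 1886 has 31 days: 144 − 31 = 113 left.
February 1886 has 28 days (1886 is not a leap year): 113 − 28 = 85 left.
March 1886 has 31 days: 85 − 31 = 54 left.
April 1886 has 30 days: 54 − 30 = 24 left.
24 days into May 1886 → May 24, 1886.
Going back 16 months from May 24, 1886:
month 5 − 16 = -11, which is month 1 of year 1885 → January 1885.
Day 24 is valid in January, giving January 24, 1885.
Counting back 10 weeks (= 70 days) from January 24, 1885:
Going back 24 days from January 24, 1885 reaches the end of the previous month; 70 − 24 = 46 left.
December 1884 has 31 days: 46 − 31 = 15 left.
November 1884 has 30 days; 30 − 15 = 15 → November 15, 1884.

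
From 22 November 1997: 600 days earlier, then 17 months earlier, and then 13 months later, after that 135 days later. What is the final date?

April 14, 1996

Subtracting 600 days from November 22, 1997:
Going back 22 days from November 22, 1997 reaches the end of the previous month; 600 − 22 = 578 left.
October 1997 has 31 days: 578 − 31 = 547 left.
September 1997 has 30 days: 547 − 30 = 517 left.
August 1997 has 31 days: 517 − 31 = 486 left.
July 1997 has 31 days: 486 − 31 = 455 left.
June 1997 has 30 days: 455 − 30 = 425 left.
May 1997 has 31 days: 425 − 31 = 394 left.
April 1997 has 30 days: 394 − 30 = 364 left.
March 1997 has 31 days: 364 − 31 = 333 left.
February 1997 has 28 days (1997 is not a leap year): 333 − 28 = 305 left.
January 1997 has 31 days: 305 − 31 = 274 left.
December 1996 has 31 days: 274 − 31 = 243 left.
November 1996 has 30 days: 243 − 30 = 213 left.
October 1996 has 31 days: 213 − 31 = 182 left.
September 1996 has 30 days: 182 − 30 = 152 left.
August 1996 has 31 days: 152 − 31 = 121 left.
July 1996 has 31 days: 121 − 31 = 90 left.
June 1996 has 30 days: 90 − 30 = 60 left.
May 1996 has 31 days: 60 − 31 = 29 left.
April 1996 has 30 days; 30 − 29 = 1 → April 1, 1996.
Subtracting 17 months from April 1, 1996:
month 4 − 17 = -13, which is month 11 of year 1994 → November 1994.
Day 1 is valid in November, giving November 1, 1994.
Adding 13 months from November 1, 1994:
month 11 + 13 = 24, which is month 12 of year 1995 → December 1995.
Day 1 is valid in December, giving December 1, 1995.
Advancing 135 days from December 1, 1995:
December has 31 days, so 31 − 1 = 30 days remain after December 1, 1995; 135 − 30 = 105 left.
January 1996 has 31 days: 105 − 31 = 74 left.
February 1996 has 29 days (1996 is a leap year): 74 − 29 = 45 left.
March 1996 has 31 days: 45 − 31 = 14 left.
14 days into April 1996 → April 14, 1996.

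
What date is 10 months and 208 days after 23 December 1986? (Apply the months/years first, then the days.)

Adding 10 months and 208 days from December 23, 1986: first the month/year part, then the days.
month 12 + 10 = 22, which is month 10 of year 1987 → October 1987.
Day 23 is valid in October, giving October 23, 1987.
Now add 208 days from October 23, 1987.
October has 31 days, so 31 − 23 = 8 days remain after October 23, 1987; 208 − 8 = 200 left.
November 1987 has 30 days: 200 − 30 = 170 left.
December 1987 has 31 days: 170 − 31 = 139 left.
January 1988 has 31 days: 139 − 31 = 108 left.
February 1988 has 29 days (1988 is a leap year): 108 − 29 = 79 left.
March 1988 has 31 days: 79 − 31 = 48 left.
April 1988 has 30 days: 48 − 30 = 18 left.
18 days into May 1988 → May 18, 1988.

May 18, 1988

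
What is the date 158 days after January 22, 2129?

Adding 158 days from January 22, 2129.
January has 31 days, so 31 − 22 = 9 days remain after January 22, 2129; 158 − 9 = 149 left.
February 2129 has 28 days (2129 is not a leap year): 149 − 28 = 121 left.
March 2129 has 31 days: 121 − 31 = 90 left.
April 2129 has 30 days: 90 − 30 = 60 left.
May 2129 has 31 days: 60 − 31 = 29 left.
29 days into June 2129 → June 29, 2129.

June 29, 2129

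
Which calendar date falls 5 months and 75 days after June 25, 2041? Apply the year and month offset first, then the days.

Advancing 5 months and 75 days from June 25, 2041: first the month/year part, then the days.
month 6 + 5 = 11 → November 2041.
Day 25 is valid in November, giving November 25, 2041.
Now add 75 days from November 25, 2041.
November has 30 days, so 30 − 25 = 5 days remain after November 25, 2041; 75 − 5 = 70 left.
December 2041 has 31 days: 70 − 31 = 39 left.
January 2042 has 31 days: 39 − 31 = 8 left.
8 days into February 2042 → February 8, 2042.

February 8, 2042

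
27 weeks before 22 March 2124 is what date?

Subtracting 27 weeks = 189 days from March 22, 2124.
Going back 22 days from March 22, 2124 reaches the end of the previous month; 189 − 22 = 167 left.
February 2124 has 29 days (2124 is a leap year): 167 − 29 = 138 left.
January 2124 has 31 days: 138 − 31 = 107 left.
December 2123 has 31 days: 107 − 31 = 76 left.
November 2123 has 30 days: 76 − 30 = 46 left.
October 2123 has 31 days: 46 − 31 = 15 left.
September 2123 has 30 days; 30 − 15 = 15 → September 15, 2123.

September 15, 2123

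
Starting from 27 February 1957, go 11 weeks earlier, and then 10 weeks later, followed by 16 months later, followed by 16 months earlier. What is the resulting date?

Counting back 11 weeks (= 77 days) from February 27, 1957:
Going back 27 days from February 27, 1957 reaches the end of the previous month; 77 − 27 = 50 left.
January 1957 has 31 days: 50 − 31 = 19 left.
December 1956 has 31 days; 31 − 19 = 12 → December 12, 1956.
Counting forward 10 weeks (= 70 days) from December 12, 1956:
December has 31 days, so 31 − 12 = 19 days remain after December 12, 1956; 70 − 19 = 51 left.
January 1957 has 31 days: 51 − 31 = 20 left.
20 days into February 1957 → February 20, 1957.
Counting forward 16 months from February 20, 1957:
month 2 + 16 = 18, which is month 6 of year 1958 → June 1958.
Day 20 is valid in June, giving June 20, 1958.
Subtracting 16 months from June 20, 1958:
month 6 − 16 = -10, which is month 2 of year 1957 → February 1957.
Day 20 is valid in February, giving February 20, 1957.

February 20, 1957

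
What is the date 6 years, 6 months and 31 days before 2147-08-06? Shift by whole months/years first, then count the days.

January 6, 2141

Subtracting 6 years, 6 months and 31 days from August 6, 2147: first the month/year part, then the days.
-6 years → 2141; month 8 − 6 = 2 → February 2141.
Day 6 is valid in February, giving February 6, 2141.
Now subtract 31 days from February 6, 2141.
Going back 6 days from February 6, 2141 reaches the end of the previous month; 31 − 6 = 25 left.
January 2141 has 31 days; 31 − 25 = 6 → January 6, 2141.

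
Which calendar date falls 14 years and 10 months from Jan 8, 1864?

November 8, 1878

Counting forward 14 years and 10 months from January 8, 1864.
+14 years → 1878; month 1 + 10 = 11 → November 1878.
Day 8 is valid in November, giving November 8, 1878.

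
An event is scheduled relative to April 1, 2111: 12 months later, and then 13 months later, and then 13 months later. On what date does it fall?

Adding 12 months from April 1, 2111:
month 4 + 12 = 16, which is month 4 of year 2112 → April 2112.
Day 1 is valid in April, giving April 1, 2112.
Counting forward 13 months from April 1, 2112:
month 4 + 13 = 17, which is month 5 of year 2113 → May 2113.
Day 1 is valid in May, giving May 1, 2113.
Counting forward 13 months from May 1, 2113:
month 5 + 13 = 18, which is month 6 of year 2114 → June 2114.
Day 1 is valid in June, giving June 1, 2114.

June 1, 2114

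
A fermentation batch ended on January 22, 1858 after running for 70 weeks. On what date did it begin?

Counting back 70 weeks = 490 days from January 22, 1858.
Going back 22 days from January 22, 1858 reaches the end of the previous month; 490 − 22 = 468 left.
December 1857 has 31 days: 468 − 31 = 437 left.
November 1857 has 30 days: 437 − 30 = 407 left.
October 1857 has 31 days: 407 − 31 = 376 left.
September 1857 has 30 days: 376 − 30 = 346 left.
August 1857 has 31 days: 346 − 31 = 315 left.
July 1857 has 31 days: 315 − 31 = 284 left.
June 1857 has 30 days: 284 − 30 = 254 left.
May 1857 has 31 days: 254 − 31 = 223 left.
April 1857 has 30 days: 223 − 30 = 193 left.
March 1857 has 31 days: 193 − 31 = 162 left.
February 1857 has 28 days (1857 is not a leap year): 162 − 28 = 134 left.
January 1857 has 31 days: 134 − 31 = 103 left.
December 1856 has 31 days: 103 − 31 = 72 left.
November 1856 has 30 days: 72 − 30 = 42 left.
October 1856 has 31 days: 42 − 31 = 11 left.
September 1856 has 30 days; 30 − 11 = 19 → September 19, 1856.

September 19, 1856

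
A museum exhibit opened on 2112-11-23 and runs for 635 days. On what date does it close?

Advancing 635 days from November 23, 2112.
November has 30 days, so 30 − 23 = 7 days remain after November 23, 2112; 635 − 7 = 628 left.
December 2112 has 31 days: 628 − 31 = 597 left.
January 2113 has 31 days: 597 − 31 = 566 left.
February 2113 has 28 days (2113 is not a leap year): 566 − 28 = 538 left.
March 2113 has 31 days: 538 − 31 = 507 left.
April 2113 has 30 days: 507 − 30 = 477 left.
May 2113 has 31 days: 477 − 31 = 446 left.
June 2113 has 30 days: 446 − 30 = 416 left.
July 2113 has 31 days: 416 − 31 = 385 left.
August 2113 has 31 days: 385 − 31 = 354 left.
September 2113 has 30 days: 354 − 30 = 324 left.
October 2113 has 31 days: 324 − 31 = 293 left.
November 2113 has 30 days: 293 − 30 = 263 left.
December 2113 has 31 days: 263 − 31 = 232 left.
January 2114 has 31 days: 232 − 31 = 201 left.
February 2114 has 28 days (2114 is not a leap year): 201 − 28 = 173 left.
March 2114 has 31 days: 173 − 31 = 142 left.
April 2114 has 30 days: 142 − 30 = 112 left.
May 2114 has 31 days: 112 − 31 = 81 left.
June 2114 has 30 days: 81 − 30 = 51 left.
July 2114 has 31 days: 51 − 31 = 20 left.
20 days into August 2114 → August 20, 2114.

August 20, 2114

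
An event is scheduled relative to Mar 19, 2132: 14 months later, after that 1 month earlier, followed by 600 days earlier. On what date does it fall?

August 28, 2131

Adding 14 months from March 19, 2132:
month 3 + 14 = 17, which is month 5 of year 2133 → May 2133.
Day 19 is valid in May, giving May 19, 2133.
Going back 1 month from May 19, 2133:
month 5 − 1 = 4 → April 2133.
Day 19 is valid in April, giving April 19, 2133.
Going back 600 days from April 19, 2133:
Going back 19 days from April 19, 2133 reaches the end of the previous month; 600 − 19 = 581 left.
March 2133 has 31 days: 581 − 31 = 550 left.
February 2133 has 28 days (2133 is not a leap year): 550 − 28 = 522 left.
January 2133 has 31 days: 522 − 31 = 491 left.
December 2132 has 31 days: 491 − 31 = 460 left.
November 2132 has 30 days: 460 − 30 = 430 left.
October 2132 has 31 days: 430 − 31 = 399 left.
September 2132 has 30 days: 399 − 30 = 369 left.
August 2132 has 31 days: 369 − 31 = 338 left.
July 2132 has 31 days: 338 − 31 = 307 left.
June 2132 has 30 days: 307 − 30 = 277 left.
May 2132 has 31 days: 277 − 31 = 246 left.
April 2132 has 30 days: 246 − 30 = 216 left.
March 2132 has 31 days: 216 − 31 = 185 left.
February 2132 has 29 days (2132 is a leap year): 185 − 29 = 156 left.
January 2132 has 31 days: 156 − 31 = 125 left.
December 2131 has 31 days: 125 − 31 = 94 left.
November 2131 has 30 days: 94 − 30 = 64 left.
October 2131 has 31 days: 64 − 31 = 33 left.
September 2131 has 30 days: 33 − 30 = 3 left.
August 2131 has 31 days; 31 − 3 = 28 → August 28, 2131.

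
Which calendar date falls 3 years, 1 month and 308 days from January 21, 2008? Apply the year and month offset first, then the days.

Counting forward 3 years, 1 month and 308 days from January 21, 2008: first the month/year part, then the days.
+3 years → 2011; month 1 + 1 = 2 → February 2011.
Day 21 is valid in February, giving February 21, 2011.
Now add 308 days from February 21, 2011.
February has 28 days, so 28 − 21 = 7 days remain after February 21, 2011; 308 − 7 = 301 left.
March 2011 has 31 days: 301 − 31 = 270 left.
April 2011 has 30 days: 270 − 30 = 240 left.
May 2011 has 31 days: 240 − 31 = 209 left.
June 2011 has 30 days: 209 − 30 = 179 left.
July 2011 has 31 days: 179 − 31 = 148 left.
August 2011 has 31 days: 148 − 31 = 117 left.
September 2011 has 30 days: 117 − 30 = 87 left.
October 2011 has 31 days: 87 − 31 = 56 left.
November 2011 has 30 days: 56 − 30 = 26 left.
26 days into December 2011 → December 26, 2011.

December 26, 2011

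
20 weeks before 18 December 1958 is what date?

Counting back 20 weeks = 140 days from December 18, 1958.
Going back 18 days from December 18, 1958 reaches the end of the previous month; 140 − 18 = 122 left.
November 1958 has 30 days: 122 − 30 = 92 left.
October 1958 has 31 days: 92 − 31 = 61 left.
September 1958 has 30 days: 61 − 30 = 31 left.
August 1958 has 31 days: 31 − 31 = 0 left.
July 1958 has 31 days; 31 − 0 = 31 → July 31, 1958.

July 31, 1958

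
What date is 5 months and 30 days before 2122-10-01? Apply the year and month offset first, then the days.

Counting back 5 months and 30 days from October 1, 2122: first the month/year part, then the days.
month 10 − 5 = 5 → May 2122.
Day 1 is valid in May, giving May 1, 2122.
Now subtract 30 days from May 1, 2122.
Going back 1 day from May 1, 2122 reaches the end of the previous month; 30 − 1 = 29 left.
April 2122 has 30 days; 30 − 29 = 1 → April 1, 2122.

April 1, 2122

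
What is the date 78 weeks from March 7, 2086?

September 4, 2087

Counting forward 78 weeks = 546 days from March 7, 2086.
March has 31 days, so 31 − 7 = 24 days remain after March 7, 2086; 546 − 24 = 522 left.
April 2086 has 30 days: 522 − 30 = 492 left.
May 2086 has 31 days: 492 − 31 = 461 left.
June 2086 has 30 days: 461 − 30 = 431 left.
July 2086 has 31 days: 431 − 31 = 400 left.
August 2086 has 31 days: 400 − 31 = 369 left.
September 2086 has 30 days: 369 − 30 = 339 left.
October 2086 has 31 days: 339 − 31 = 308 left.
November 2086 has 30 days: 308 − 30 = 278 left.
December 2086 has 31 days: 278 − 31 = 247 left.
January 2087 has 31 days: 247 − 31 = 216 left.
February 2087 has 28 days (2087 is not a leap year): 216 − 28 = 188 left.
March 2087 has 31 days: 188 − 31 = 157 left.
April 2087 has 30 days: 157 − 30 = 127 left.
May 2087 has 31 days: 127 − 31 = 96 left.
June 2087 has 30 days: 96 − 30 = 66 left.
July 2087 has 31 days: 66 − 31 = 35 left.
August 2087 has 31 days: 35 − 31 = 4 left.
4 days into September 2087 → September 4, 2087.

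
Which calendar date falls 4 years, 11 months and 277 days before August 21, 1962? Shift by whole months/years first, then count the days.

Subtracting 4 years, 11 months and 277 days from August 21, 1962: first the month/year part, then the days.
-4 years → 1958; month 8 − 11 = -3, which is month 9 of year 1957 → September 1957.
Day 21 is valid in September, giving September 21, 1957.
Now subtract 277 days from September 21, 1957.
Going back 21 days from September 21, 1957 reaches the end of the previous month; 277 − 21 = 256 left.
August 1957 has 31 days: 256 − 31 = 225 left.
July 1957 has 31 days: 225 − 31 = 194 left.
June 1957 has 30 days: 194 − 30 = 164 left.
May 1957 has 31 days: 164 − 31 = 133 left.
April 1957 has 30 days: 133 − 30 = 103 left.
March 1957 has 31 days: 103 − 31 = 72 left.
February 1957 has 28 days (1957 is not a leap year): 72 − 28 = 44 left.
January 1957 has 31 days: 44 − 31 = 13 left.
December 1956 has 31 days; 31 − 13 = 18 → December 18, 1956.

December 18, 1956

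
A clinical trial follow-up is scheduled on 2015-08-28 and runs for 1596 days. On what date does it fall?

January 10, 2020

Advancing 1596 days from August 28, 2015.
August has 31 days, so 31 − 28 = 3 days remain after August 28, 2015; 1596 − 3 = 1593 left.
September 2015 has 30 days: 1593 − 30 = 1563 left.
October 2015 has 31 days: 1563 − 31 = 1532 left.
November 2015 has 30 days: 1532 − 30 = 1502 left.
December 2015 has 31 days: 1502 − 31 = 1471 left.
January 2016 has 31 days: 1471 − 31 = 1440 left.
February 2016 has 29 days (2016 is a leap year): 1440 − 29 = 1411 left.
March 2016 has 31 days: 1411 − 31 = 1380 left.
April 2016 has 30 days: 1380 − 30 = 1350 left.
May 2016 has 31 days: 1350 − 31 = 1319 left.
June 2016 has 30 days: 1319 − 30 = 1289 left.
July 2016 has 31 days: 1289 − 31 = 1258 left.
August 2016 has 31 days: 1258 − 31 = 1227 left.
September 2016 has 30 days: 1227 − 30 = 1197 left.
October 2016 has 31 days: 1197 − 31 = 1166 left.
November 2016 has 30 days: 1166 − 30 = 1136 left.
December 2016 has 31 days: 1136 − 31 = 1105 left.
January 2017 has 31 days: 1105 − 31 = 1074 left.
February 2017 has 28 days (2017 is not a leap year): 1074 − 28 = 1046 left.
March 2017 has 31 days: 1046 − 31 = 1015 left.
April 2017 has 30 days: 1015 − 30 = 985 left.
May 2017 has 31 days: 985 − 31 = 954 left.
June 2017 has 30 days: 954 − 30 = 924 left.
July 2017 has 31 days: 924 − 31 = 893 left.
August 2017 has 31 days: 893 − 31 = 862 left.
September 2017 has 30 days: 862 − 30 = 832 left.
October 2017 has 31 days: 832 − 31 = 801 left.
November 2017 has 30 days: 801 − 30 = 771 left.
December 2017 has 31 days: 771 − 31 = 740 left.
January 2018 has 31 days: 740 − 31 = 709 left.
February 2018 has 28 days (2018 is not a leap year): 709 − 28 = 681 left.
March 2018 has 31 days: 681 − 31 = 650 left.
April 2018 has 30 days: 650 − 30 = 620 left.
May 2018 has 31 days: 620 − 31 = 589 left.
June 2018 has 30 days: 589 − 30 = 559 left.
July 2018 has 31 days: 559 − 31 = 528 left.
August 2018 has 31 days: 528 − 31 = 497 left.
September 2018 has 30 days: 497 − 30 = 467 left.
October 2018 has 31 days: 467 − 31 = 436 left.
November 2018 has 30 days: 436 − 30 = 406 left.
December 2018 has 31 days: 406 − 31 = 375 left.
January 2019 has 31 days: 375 − 31 = 344 left.
February 2019 has 28 days (2019 is not a leap year): 344 − 28 = 316 left.
March 2019 has 31 days: 316 − 31 = 285 left.
April 2019 has 30 days: 285 − 30 = 255 left.
May 2019 has 31 days: 255 − 31 = 224 left.
June 2019 has 30 days: 224 − 30 = 194 left.
July 2019 has 31 days: 194 − 31 = 163 left.
August 2019 has 31 days: 163 − 31 = 132 left.
September 2019 has 30 days: 132 − 30 = 102 left.
October 2019 has 31 days: 102 − 31 = 71 left.
November 2019 has 30 days: 71 − 30 = 41 left.
December 2019 has 31 days: 41 − 31 = 10 left.
10 days into January 2020 → January 10, 2020.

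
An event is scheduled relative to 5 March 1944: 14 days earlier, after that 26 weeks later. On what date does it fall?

Going back 14 days from March 5, 1944:
Going back 5 days from March 5, 1944 reaches the end of the previous month; 14 − 5 = 9 left.
February 1944 has 29 days; 29 − 9 = 20 → February 20, 1944.
Advancing 26 weeks (= 182 days) from February 20, 1944:
February has 29 days, so 29 − 20 = 9 days remain after February 20, 1944; 182 − 9 = 173 left.
March 1944 has 31 days: 173 − 31 = 142 left.
April 1944 has 30 days: 142 − 30 = 112 left.
May 1944 has 31 days: 112 − 31 = 81 left.
June 1944 has 30 days: 81 − 30 = 51 left.
July 1944 has 31 days: 51 − 31 = 20 left.
20 days into August 1944 → August 20, 1944.

August 20, 1944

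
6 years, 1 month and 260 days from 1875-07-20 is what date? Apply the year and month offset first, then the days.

Counting forward 6 years, 1 month and 260 days from July 20, 1875: first the month/year part, then the days.
+6 years → 1881; month 7 + 1 = 8 → August 1881.
Day 20 is valid in August, giving August 20, 1881.
Now add 260 days from August 20, 1881.
August has 31 days, so 31 − 20 = 11 days remain after August 20, 1881; 260 − 11 = 249 left.
September 1881 has 30 days: 249 − 30 = 219 left.
October 1881 has 31 days: 219 − 31 = 188 left.
November 1881 has 30 days: 188 − 30 = 158 left.
December 1881 has 31 days: 158 − 31 = 127 left.
January 1882 has 31 days: 127 − 31 = 96 left.
February 1882 has 28 days (1882 is not a leap year): 96 − 28 = 68 left.
March 1882 has 31 days: 68 − 31 = 37 left.
April 1882 has 30 days: 37 − 30 = 7 left.
7 days into May 1882 → May 7, 1882.

May 7, 1882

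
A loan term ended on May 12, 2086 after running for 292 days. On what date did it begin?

Counting back 292 days from May 12, 2086.
Going back 12 days from May 12, 2086 reaches the end of the previous month; 292 − 12 = 280 left.
April 2086 has 30 days: 280 − 30 = 250 left.
March 2086 has 31 days: 250 − 31 = 219 left.
February 2086 has 28 days (2086 is not a leap year): 219 − 28 = 191 left.
January 2086 has 31 days: 191 − 31 = 160 left.
December 2085 has 31 days: 160 − 31 = 129 left.
November 2085 has 30 days: 129 − 30 = 99 left.
October 2085 has 31 days: 99 − 31 = 68 left.
September 2085 has 30 days: 68 − 30 = 38 left.
August 2085 has 31 days: 38 − 31 = 7 left.
July 2085 has 31 days; 31 − 7 = 24 → July 24, 2085.

July 24, 2085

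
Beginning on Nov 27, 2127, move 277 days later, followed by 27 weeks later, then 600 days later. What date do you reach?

Counting forward 277 days from November 27, 2127:
November has 30 days, so 30 − 27 = 3 days remain after November 27, 2127; 277 − 3 = 274 left.
December 2127 has 31 days: 274 − 31 = 243 left.
January 2128 has 31 days: 243 − 31 = 212 left.
February 2128 has 29 days (2128 is a leap year): 212 − 29 = 183 left.
March 2128 has 31 days: 183 − 31 = 152 left.
April 2128 has 30 days: 152 − 30 = 122 left.
May 2128 has 31 days: 122 − 31 = 91 left.
June 2128 has 30 days: 91 − 30 = 61 left.
July 2128 has 31 days: 61 − 31 = 30 left.
30 days into August 2128 → August 30, 2128.
Counting forward 27 weeks (= 189 days) from August 30, 2128:
August has 31 days, so 31 − 30 = 1 day remains after August 30, 2128; 189 − 1 = 188 left.
September 2128 has 30 days: 188 − 30 = 158 left.
October 2128 has 31 days: 158 − 31 = 127 left.
November 2128 has 30 days: 127 − 30 = 97 left.
December 2128 has 31 days: 97 − 31 = 66 left.
January 2129 has 31 days: 66 − 31 = 35 left.
February 2129 has 28 days (2129 is not a leap year): 35 − 28 = 7 left.
7 days into March 2129 → March 7, 2129.
Advancing 600 days from March 7, 2129:
March has 31 days, so 31 − 7 = 24 days remain after March 7, 2129; 600 − 24 = 576 left.
April 2129 has 30 days: 576 − 30 = 546 left.
May 2129 has 31 days: 546 − 31 = 515 left.
June 2129 has 30 days: 515 − 30 = 485 left.
July 2129 has 31 days: 485 − 31 = 454 left.
August 2129 has 31 days: 454 − 31 = 423 left.
September 2129 has 30 days: 423 − 30 = 393 left.
October 2129 has 31 days: 393 − 31 = 362 left.
November 2129 has 30 days: 362 − 30 = 332 left.
December 2129 has 31 days: 332 − 31 = 301 left.
January 2130 has 31 days: 301 − 31 = 270 left.
February 2130 has 28 days (2130 is not a leap year): 270 − 28 = 242 left.
March 2130 has 31 days: 242 − 31 = 211 left.
April 2130 has 30 days: 211 − 30 = 181 left.
May 2130 has 31 days: 181 − 31 = 150 left.
June 2130 has 30 days: 150 − 30 = 120 left.
July 2130 has 31 days: 120 − 31 = 89 left.
August 2130 has 31 days: 89 − 31 = 58 left.
September 2130 has 30 days: 58 − 30 = 28 left.
28 days into October 2130 → October 28, 2130.

October 28, 2130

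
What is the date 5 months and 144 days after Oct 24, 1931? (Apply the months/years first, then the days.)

Advancing 5 months and 144 days from October 24, 1931: first the month/year part, then the days.
month 10 + 5 = 15, which is month 3 of year 1932 → March 1932.
Day 24 is valid in March, giving March 24, 1932.
Now add 144 days from March 24, 1932.
March has 31 days, so 31 − 24 = 7 days remain after March 24, 1932; 144 − 7 = 137 left.
April 1932 has 30 days: 137 − 30 = 107 left.
May 1932 has 31 days: 107 − 31 = 76 left.
June 1932 has 30 days: 76 − 30 = 46 left.
July 1932 has 31 days: 46 − 31 = 15 left.
15 days into August 1932 → August 15, 1932.

August 15, 1932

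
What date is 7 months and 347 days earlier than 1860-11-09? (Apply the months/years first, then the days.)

Going back 7 months and 347 days from November 9, 1860: first the month/year part, then the days.
month 11 − 7 = 4 → April 1860.
Day 9 is valid in April, giving April 9, 1860.
Now subtract 347 days from April 9, 1860.
Going back 9 days from April 9, 1860 reaches the end of the previous month; 347 − 9 = 338 left.
March 1860 has 31 days: 338 − 31 = 307 left.
February 1860 has 29 days (1860 is a leap year): 307 − 29 = 278 left.
January 1860 has 31 days: 278 − 31 = 247 left.
December 1859 has 31 days: 247 − 31 = 216 left.
November 1859 has 30 days: 216 − 30 = 186 left.
October 1859 has 31 days: 186 − 31 = 155 left.
September 1859 has 30 days: 155 − 30 = 125 left.
August 1859 has 31 days: 125 − 31 = 94 left.
July 1859 has 31 days: 94 − 31 = 63 left.
June 1859 has 30 days: 63 − 30 = 33 left.
May 1859 has 31 days: 33 − 31 = 2 left.
April 1859 has 30 days; 30 − 2 = 28 → April 28, 1859.

April 28, 1859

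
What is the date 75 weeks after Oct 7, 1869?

March 16, 1871

Advancing 75 weeks = 525 days from October 7, 1869.
October has 31 days, so 31 − 7 = 24 days remain after October 7, 1869; 525 − 24 = 501 left.
November 1869 has 30 days: 501 − 30 = 471 left.
December 1869 has 31 days: 471 − 31 = 440 left.
January 1870 has 31 days: 440 − 31 = 409 left.
February 1870 has 28 days (1870 is not a leap year): 409 − 28 = 381 left.
March 1870 has 31 days: 381 − 31 = 350 left.
April 1870 has 30 days: 350 − 30 = 320 left.
May 1870 has 31 days: 320 − 31 = 289 left.
June 1870 has 30 days: 289 − 30 = 259 left.
July 1870 has 31 days: 259 − 31 = 228 left.
August 1870 has 31 days: 228 − 31 = 197 left.
September 1870 has 30 days: 197 − 30 = 167 left.
October 1870 has 31 days: 167 − 31 = 136 left.
November 1870 has 30 days: 136 − 30 = 106 left.
December 1870 has 31 days: 106 − 31 = 75 left.
January 1871 has 31 days: 75 − 31 = 44 left.
February 1871 has 28 days (1871 is not a leap year): 44 − 28 = 16 left.
16 days into March 1871 → March 16, 1871.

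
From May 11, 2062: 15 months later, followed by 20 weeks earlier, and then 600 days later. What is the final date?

November 13, 2064

Advancing 15 months from May 11, 2062:
month 5 + 15 = 20, which is month 8 of year 2063 → August 2063.
Day 11 is valid in August, giving August 11, 2063.
Going back 20 weeks (= 140 days) from August 11, 2063:
Going back 11 days from August 11, 2063 reaches the end of the previous month; 140 − 11 = 129 left.
July 2063 has 31 days: 129 − 31 = 98 left.
June 2063 has 30 days: 98 − 30 = 68 left.
May 2063 has 31 days: 68 − 31 = 37 left.
April 2063 has 30 days: 37 − 30 = 7 left.
March 2063 has 31 days; 31 − 7 = 24 → March 24, 2063.
Advancing 600 days from March 24, 2063:
March has 31 days, so 31 − 24 = 7 days remain after March 24, 2063; 600 − 7 = 593 left.
April 2063 has 30 days: 593 − 30 = 563 left.
May 2063 has 31 days: 563 − 31 = 532 left.
June 2063 has 30 days: 532 − 30 = 502 left.
July 2063 has 31 days: 502 − 31 = 471 left.
August 2063 has 31 days: 471 − 31 = 440 left.
September 2063 has 30 days: 440 − 30 = 410 left.
October 2063 has 31 days: 410 − 31 = 379 left.
November 2063 has 30 days: 379 − 30 = 349 left.
December 2063 has 31 days: 349 − 31 = 318 left.
January 2064 has 31 days: 318 − 31 = 287 left.
February 2064 has 29 days (2064 is a leap year): 287 − 29 = 258 left.
March 2064 has 31 days: 258 − 31 = 227 left.
April 2064 has 30 days: 227 − 30 = 197 left.
May 2064 has 31 days: 197 − 31 = 166 left.
June 2064 has 30 days: 166 − 30 = 136 left.
July 2064 has 31 days: 136 − 31 = 105 left.
August 2064 has 31 days: 105 − 31 = 74 left.
September 2064 has 30 days: 74 − 30 = 44 left.
October 2064 has 31 days: 44 − 31 = 13 left.
13 days into November 2064 → November 13, 2064.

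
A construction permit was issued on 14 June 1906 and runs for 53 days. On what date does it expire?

Adding 53 days from June 14, 1906.
June has 30 days, so 30 − 14 = 16 days remain after June 14, 1906; 53 − 16 = 37 left.
July 1906 has 31 days: 37 − 31 = 6 left.
6 days into August 1906 → August 6, 1906.

August 6, 1906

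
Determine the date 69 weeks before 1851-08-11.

Subtracting 69 weeks = 483 days from August 11, 1851.
Going back 11 days from August 11, 1851 reaches the end of the previous month; 483 − 11 = 472 left.
July 1851 has 31 days: 472 − 31 = 441 left.
June 1851 has 30 days: 441 − 30 = 411 left.
May 1851 has 31 days: 411 − 31 = 380 left.
April 1851 has 30 days: 380 − 30 = 350 left.
March 1851 has 31 days: 350 − 31 = 319 left.
February 1851 has 28 days (1851 is not a leap year): 319 − 28 = 291 left.
January 1851 has 31 days: 291 − 31 = 260 left.
December 1850 has 31 days: 260 − 31 = 229 left.
November 1850 has 30 days: 229 − 30 = 199 left.
October 1850 has 31 days: 199 − 31 = 168 left.
September 1850 has 30 days: 168 − 30 = 138 left.
August 1850 has 31 days: 138 − 31 = 107 left.
July 1850 has 31 days: 107 − 31 = 76 left.
June 1850 has 30 days: 76 − 30 = 46 left.
May 1850 has 31 days: 46 − 31 = 15 left.
April 1850 has 30 days; 30 − 15 = 15 → April 15, 1850.

April 15, 1850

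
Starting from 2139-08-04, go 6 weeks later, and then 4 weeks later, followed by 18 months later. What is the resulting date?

April 13, 2141

Counting forward 6 weeks (= 42 days) from August 4, 2139:
August has 31 days, so 31 − 4 = 27 days remain after August 4, 2139; 42 − 27 = 15 left.
15 days into September 2139 → September 15, 2139.
Advancing 4 weeks (= 28 days) from September 15, 2139:
September has 30 days, so 30 − 15 = 15 days remain after September 15, 2139; 28 − 15 = 13 left.
13 days into October 2139 → October 13, 2139.
Advancing 18 months from October 13, 2139:
month 10 + 18 = 28, which is month 4 of year 2141 → April 2141.
Day 13 is valid in April, giving April 13, 2141.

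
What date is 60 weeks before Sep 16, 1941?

July 23, 1940

Counting back 60 weeks = 420 days from September 16, 1941.
Going back 16 days from September 16, 1941 reaches the end of the previous month; 420 − 16 = 404 left.
August 1941 has 31 days: 404 − 31 = 373 left.
July 1941 has 31 days: 373 − 31 = 342 left.
June 1941 has 30 days: 342 − 30 = 312 left.
May 1941 has 31 days: 312 − 31 = 281 left.
April 1941 has 30 days: 281 − 30 = 251 left.
March 1941 has 31 days: 251 − 31 = 220 left.
February 1941 has 28 days (1941 is not a leap year): 220 − 28 = 192 left.
January 1941 has 31 days: 192 − 31 = 161 left.
December 1940 has 31 days: 161 − 31 = 130 left.
November 1940 has 30 days: 130 − 30 = 100 left.
October 1940 has 31 days: 100 − 31 = 69 left.
September 1940 has 30 days: 69 − 30 = 39 left.
August 1940 has 31 days: 39 − 31 = 8 left.
July 1940 has 31 days; 31 − 8 = 23 → July 23, 1940.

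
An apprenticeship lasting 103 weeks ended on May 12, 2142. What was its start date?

May 21, 2140

Going back 103 weeks = 721 days from May 12, 2142.
Going back 12 days from May 12, 2142 reaches the end of the previous month; 721 − 12 = 709 left.
April 2142 has 30 days: 709 − 30 = 679 left.
March 2142 has 31 days: 679 − 31 = 648 left.
February 2142 has 28 days (2142 is not a leap year): 648 − 28 = 620 left.
January 2142 has 31 days: 620 − 31 = 589 left.
December 2141 has 31 days: 589 − 31 = 558 left.
November 2141 has 30 days: 558 − 30 = 528 left.
October 2141 has 31 days: 528 − 31 = 497 left.
September 2141 has 30 days: 497 − 30 = 467 left.
August 2141 has 31 days: 467 − 31 = 436 left.
July 2141 has 31 days: 436 − 31 = 405 left.
June 2141 has 30 days: 405 − 30 = 375 left.
May 2141 has 31 days: 375 − 31 = 344 left.
April 2141 has 30 days: 344 − 30 = 314 left.
March 2141 has 31 days: 314 − 31 = 283 left.
February 2141 has 28 days (2141 is not a leap year): 283 − 28 = 255 left.
January 2141 has 31 days: 255 − 31 = 224 left.
December 2140 has 31 days: 224 − 31 = 193 left.
November 2140 has 30 days: 193 − 30 = 163 left.
October 2140 has 31 days: 163 − 31 = 132 left.
September 2140 has 30 days: 132 − 30 = 102 left.
August 2140 has 31 days: 102 − 31 = 71 left.
July 2140 has 31 days: 71 − 31 = 40 left.
June 2140 has 30 days: 40 − 30 = 10 left.
May 2140 has 31 days; 31 − 10 = 21 → May 21, 2140.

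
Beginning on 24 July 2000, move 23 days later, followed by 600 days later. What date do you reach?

April 8, 2002

Counting forward 23 days from July 24, 2000:
July has 31 days, so 31 − 24 = 7 days remain after July 24, 2000; 23 − 7 = 16 left.
16 days into August 2000 → August 16, 2000.
Adding 600 days from August 16, 2000:
August has 31 days, so 31 − 16 = 15 days remain after August 16, 2000; 600 − 15 = 585 left.
September 2000 has 30 days: 585 − 30 = 555 left.
October 2000 has 31 days: 555 − 31 = 524 left.
November 2000 has 30 days: 524 − 30 = 494 left.
December 2000 has 31 days: 494 − 31 = 463 left.
January 2001 has 31 days: 463 − 31 = 432 left.
February 2001 has 28 days (2001 is not a leap year): 432 − 28 = 404 left.
March 2001 has 31 days: 404 − 31 = 373 left.
April 2001 has 30 days: 373 − 30 = 343 left.
May 2001 has 31 days: 343 − 31 = 312 left.
June 2001 has 30 days: 312 − 30 = 282 left.
July 2001 has 31 days: 282 − 31 = 251 left.
August 2001 has 31 days: 251 − 31 = 220 left.
September 2001 has 30 days: 220 − 30 = 190 left.
October 2001 has 31 days: 190 − 31 = 159 left.
November 2001 has 30 days: 159 − 30 = 129 left.
December 2001 has 31 days: 129 − 31 = 98 left.
January 2002 has 31 days: 98 − 31 = 67 left.
February 2002 has 28 days (2002 is not a leap year): 67 − 28 = 39 left.
March 2002 has 31 days: 39 − 31 = 8 left.
8 days into April 2002 → April 8, 2002.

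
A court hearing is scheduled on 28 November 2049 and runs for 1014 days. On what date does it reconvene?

September 7, 2052

Adding 1014 days from November 28, 2049.
November has 30 days, so 30 − 28 = 2 days remain after November 28, 2049; 1014 − 2 = 1012 left.
December 2049 has 31 days: 1012 − 31 = 981 left.
January 2050 has 31 days: 981 − 31 = 950 left.
February 2050 has 28 days (2050 is not a leap year): 950 − 28 = 922 left.
March 2050 has 31 days: 922 − 31 = 891 left.
April 2050 has 30 days: 891 − 30 = 861 left.
May 2050 has 31 days: 861 − 31 = 830 left.
June 2050 has 30 days: 830 − 30 = 800 left.
July 2050 has 31 days: 800 − 31 = 769 left.
August 2050 has 31 days: 769 − 31 = 738 left.
September 2050 has 30 days: 738 − 30 = 708 left.
October 2050 has 31 days: 708 − 31 = 677 left.
November 2050 has 30 days: 677 − 30 = 647 left.
December 2050 has 31 days: 647 − 31 = 616 left.
January 2051 has 31 days: 616 − 31 = 585 left.
February 2051 has 28 days (2051 is not a leap year): 585 − 28 = 557 left.
March 2051 has 31 days: 557 − 31 = 526 left.
April 2051 has 30 days: 526 − 30 = 496 left.
May 2051 has 31 days: 496 − 31 = 465 left.
June 2051 has 30 days: 465 − 30 = 435 left.
July 2051 has 31 days: 435 − 31 = 404 left.
August 2051 has 31 days: 404 − 31 = 373 left.
September 2051 has 30 days: 373 − 30 = 343 left.
October 2051 has 31 days: 343 − 31 = 312 left.
November 2051 has 30 days: 312 − 30 = 282 left.
December 2051 has 31 days: 282 − 31 = 251 left.
January 2052 has 31 days: 251 − 31 = 220 left.
February 2052 has 29 days (2052 is a leap year): 220 − 29 = 191 left.
March 2052 has 31 days: 191 − 31 = 160 left.
April 2052 has 30 days: 160 − 30 = 130 left.
May 2052 has 31 days: 130 − 31 = 99 left.
June 2052 has 30 days: 99 − 30 = 69 left.
July 2052 has 31 days: 69 − 31 = 38 left.
August 2052 has 31 days: 38 − 31 = 7 left.
7 days into September 2052 → September 7, 2052.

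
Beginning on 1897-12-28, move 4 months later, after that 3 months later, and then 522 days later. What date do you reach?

Advancing 4 months from December 28, 1897:
month 12 + 4 = 16, which is month 4 of year 1898 → April 1898.
Day 28 is valid in April, giving April 28, 1898.
Advancing 3 months from April 28, 1898:
month 4 + 3 = 7 → July 1898.
Day 28 is valid in July, giving July 28, 1898.
Advancing 522 days from July 28, 1898:
July has 31 days, so 31 − 28 = 3 days remain after July 28, 1898; 522 − 3 = 519 left.
August 1898 has 31 days: 519 − 31 = 488 left.
September 1898 has 30 days: 488 − 30 = 458 left.
October 1898 has 31 days: 458 − 31 = 427 left.
November 1898 has 30 days: 427 − 30 = 397 left.
December 1898 has 31 days: 397 − 31 = 366 left.
January 1899 has 31 days: 366 − 31 = 335 left.
February 1899 has 28 days (1899 is not a leap year): 335 − 28 = 307 left.
March 1899 has 31 days: 307 − 31 = 276 left.
April 1899 has 30 days: 276 − 30 = 246 left.
May 1899 has 31 days: 246 − 31 = 215 left.
June 1899 has 30 days: 215 − 30 = 185 left.
July 1899 has 31 days: 185 − 31 = 154 left.
August 1899 has 31 days: 154 − 31 = 123 left.
September 1899 has 30 days: 123 − 30 = 93 left.
October 1899 has 31 days: 93 − 31 = 62 left.
November 1899 has 30 days: 62 − 30 = 32 left.
December 1899 has 31 days: 32 − 31 = 1 left.
1 day into January 1900 → January 1, 1900.

January 1, 1900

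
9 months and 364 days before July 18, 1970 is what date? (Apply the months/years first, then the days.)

Counting back 9 months and 364 days from July 18, 1970: first the month/year part, then the days.
month 7 − 9 = -2, which is month 10 of year 1969 → October 1969.
Day 18 is valid in October, giving October 18, 1969.
Now subtract 364 days from October 18, 1969.
Going back 18 days from October 18, 1969 reaches the end of the previous month; 364 − 18 = 346 left.
September 1969 has 30 days: 346 − 30 = 316 left.
August 1969 has 31 days: 316 − 31 = 285 left.
July 1969 has 31 days: 285 − 31 = 254 left.
June 1969 has 30 days: 254 − 30 = 224 left.
May 1969 has 31 days: 224 − 31 = 193 left.
April 1969 has 30 days: 193 − 30 = 163 left.
March 1969 has 31 days: 163 − 31 = 132 left.
February 1969 has 28 days (1969 is not a leap year): 132 − 28 = 104 left.
January 1969 has 31 days: 104 − 31 = 73 left.
December 1968 has 31 days: 73 − 31 = 42 left.
November 1968 has 30 days: 42 − 30 = 12 left.
October 1968 has 31 days; 31 − 12 = 19 → October 19, 1968.

October 19, 1968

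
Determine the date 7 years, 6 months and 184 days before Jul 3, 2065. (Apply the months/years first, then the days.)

Counting back 7 years, 6 months and 184 days from July 3, 2065: first the month/year part, then the days.
-7 years → 2058; month 7 − 6 = 1 → January 2058.
Day 3 is valid in January, giving January 3, 2058.
Now subtract 184 days from January 3, 2058.
Going back 3 days from January 3, 2058 reaches the end of the previous month; 184 − 3 = 181 left.
December 2057 has 31 days: 181 − 31 = 150 left.
November 2057 has 30 days: 150 − 30 = 120 left.
October 2057 has 31 days: 120 − 31 = 89 left.
September 2057 has 30 days: 89 − 30 = 59 left.
August 2057 has 31 days: 59 − 31 = 28 left.
July 2057 has 31 days; 31 − 28 = 3 → July 3, 2057.

July 3, 2057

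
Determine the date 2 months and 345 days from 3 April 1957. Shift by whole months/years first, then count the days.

Counting forward 2 months and 345 days from April 3, 1957: first the month/year part, then the days.
month 4 + 2 = 6 → June 1957.
Day 3 is valid in June, giving June 3, 1957.
Now add 345 days from June 3, 1957.
June has 30 days, so 30 − 3 = 27 days remain after June 3, 1957; 345 − 27 = 318 left.
July 1957 has 31 days: 318 − 31 = 287 left.
August 1957 has 31 days: 287 − 31 = 256 left.
September 1957 has 30 days: 256 − 30 = 226 left.
October 1957 has 31 days: 226 − 31 = 195 left.
November 1957 has 30 days: 195 − 30 = 165 left.
December 1957 has 31 days: 165 − 31 = 134 left.
January 1958 has 31 days: 134 − 31 = 103 left.
February 1958 has 28 days (1958 is not a leap year): 103 − 28 = 75 left.
March 1958 has 31 days: 75 − 31 = 44 left.
April 1958 has 30 days: 44 − 30 = 14 left.
14 days into May 1958 → May 14, 1958.

May 14, 1958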